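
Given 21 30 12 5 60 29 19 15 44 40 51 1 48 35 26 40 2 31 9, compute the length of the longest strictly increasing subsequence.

4

Let dp[i] be the longest increasing subsequence ending at position i. Then dp = [1, 2, 1, 1, 3, 2, 2, 2, 3, 3, 4, 1, 4, 3, 3, 4, 2, 4, 3].
The maximum is 4; one witness is 21, 30, 44, 51 at positions 1,2,9,11.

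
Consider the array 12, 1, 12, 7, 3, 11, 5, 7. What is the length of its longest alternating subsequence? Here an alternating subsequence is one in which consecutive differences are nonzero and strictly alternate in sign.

7

A longest alternating subsequence is 12, 1, 12, 7, 11, 5, 7 (positions 1,2,3,4,6,7,8); its 6 consecutive differences strictly alternate in sign, and length 7 is optimal.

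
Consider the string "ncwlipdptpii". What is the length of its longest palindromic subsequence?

5

Using dp[i][j] = 2 + dp[i+1][j−1] if the ends match, else max(dp[i+1][j], dp[i][j−1]):
dp[1][12] = 5. A witness is iptpi at positions 5,8,9,10,12.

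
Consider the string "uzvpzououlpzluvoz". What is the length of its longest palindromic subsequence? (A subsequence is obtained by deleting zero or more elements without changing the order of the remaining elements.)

Using dp[i][j] = 2 + dp[i+1][j−1] if the ends match, else max(dp[i+1][j], dp[i][j−1]):
dp[1][17] = 9. A witness is zoulzluoz at positions 2,6,9,10,12,13,14,16,17.

9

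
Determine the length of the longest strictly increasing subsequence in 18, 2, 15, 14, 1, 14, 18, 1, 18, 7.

3

Scanning left to right, the best length ending at each element is: 18→1, 2→1, 15→2, 14→2, 1→1, 14→2, 18→3, 1→1, 18→3, 7→2.
So the longest increasing subsequence has length 3, e.g. 2, 15, 18.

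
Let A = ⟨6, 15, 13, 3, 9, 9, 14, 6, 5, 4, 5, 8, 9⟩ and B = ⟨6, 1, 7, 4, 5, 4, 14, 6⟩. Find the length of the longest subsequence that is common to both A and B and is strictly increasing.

2

A longest common strictly increasing subsequence is 4, 5 (length 2); it appears in order in both A and B, and no longer such subsequence exists.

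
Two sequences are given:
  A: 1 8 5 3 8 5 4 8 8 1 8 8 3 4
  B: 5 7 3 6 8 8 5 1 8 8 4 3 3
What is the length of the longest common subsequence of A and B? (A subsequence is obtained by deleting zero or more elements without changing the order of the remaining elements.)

8

A longest common subsequence is 5, 3, 8, 5, 1, 8, 8, 3 (length 8); the LCS DP confirms no longer common subsequence exists.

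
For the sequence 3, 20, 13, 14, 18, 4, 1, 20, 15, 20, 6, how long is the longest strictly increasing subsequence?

5

Let dp[i] be the longest increasing subsequence ending at position i. Then dp = [1, 2, 2, 3, 4, 2, 1, 5, 4, 5, 3].
The maximum is 5; one witness is 3, 13, 14, 18, 20 at positions 1,3,4,5,8.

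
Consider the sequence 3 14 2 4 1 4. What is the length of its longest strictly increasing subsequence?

2

Let dp[i] be the longest increasing subsequence ending at position i. Then dp = [1, 2, 1, 2, 1, 2].
The maximum is 2; one witness is 3, 14 at positions 1,2.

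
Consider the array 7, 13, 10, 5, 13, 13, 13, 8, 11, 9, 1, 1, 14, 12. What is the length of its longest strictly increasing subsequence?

Let dp[i] be the longest increasing subsequence ending at position i. Then dp = [1, 2, 2, 1, 3, 3, 3, 2, 3, 3, 1, 1, 4, 4].
The maximum is 4; one witness is 7, 10, 13, 14 at positions 1,3,5,13.

4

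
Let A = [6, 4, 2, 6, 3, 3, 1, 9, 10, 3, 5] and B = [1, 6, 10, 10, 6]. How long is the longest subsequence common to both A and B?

2

Backtracking the LCS table gives one alignment: 6 (A1,B2) → 6 (A4,B5).
So the longest common subsequence has length 2.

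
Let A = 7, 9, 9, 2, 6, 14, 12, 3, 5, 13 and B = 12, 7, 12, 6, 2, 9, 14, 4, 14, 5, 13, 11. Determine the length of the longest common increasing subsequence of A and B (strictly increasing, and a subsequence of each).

3

For each value that appears in both, track the longest common increasing run ending there.
The best achievable length is 3; one witness is 7, 9, 14 (A-positions 1,2,6, B-positions 2,6,7).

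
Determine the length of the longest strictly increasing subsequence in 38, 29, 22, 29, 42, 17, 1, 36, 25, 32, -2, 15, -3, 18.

3

Scanning left to right, the best length ending at each element is: 38→1, 29→1, 22→1, 29→2, 42→3, 17→1, 1→1, 36→3, 25→2, 32→3, -2→1, 15→2, -3→1, 18→3.
So the longest increasing subsequence has length 3, e.g. 22, 29, 42.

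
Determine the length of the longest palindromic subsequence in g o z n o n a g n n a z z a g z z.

Using dp[i][j] = 2 + dp[i+1][j−1] if the ends match, else max(dp[i+1][j], dp[i][j−1]):
dp[1][17] = 9. A witness is gznngnnzg at positions 1,3,4,6,8,9,10,13,15.

9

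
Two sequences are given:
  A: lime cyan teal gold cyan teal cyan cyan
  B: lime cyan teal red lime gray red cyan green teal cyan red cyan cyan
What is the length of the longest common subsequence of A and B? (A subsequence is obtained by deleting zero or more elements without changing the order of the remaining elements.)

Backtracking the LCS table gives one alignment: lime (A1,B1) → cyan (A2,B2) → teal (A3,B3) → cyan (A5,B8) → teal (A6,B10) → cyan (A7,B13) → cyan (A8,B14).
So the longest common subsequence has length 7.

7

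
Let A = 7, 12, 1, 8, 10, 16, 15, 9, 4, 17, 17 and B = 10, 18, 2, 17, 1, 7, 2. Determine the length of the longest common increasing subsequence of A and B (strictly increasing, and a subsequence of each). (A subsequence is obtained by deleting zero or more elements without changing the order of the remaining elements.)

A longest common strictly increasing subsequence is 10, 17 (length 2); it appears in order in both A and B, and no longer such subsequence exists.

2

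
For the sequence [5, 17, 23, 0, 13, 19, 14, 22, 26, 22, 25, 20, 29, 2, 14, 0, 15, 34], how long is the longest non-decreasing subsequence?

8

Scanning left to right, the best length ending at each element is: 5→1, 17→2, 23→3, 0→1, 13→2, 19→3, 14→3, 22→4, 26→5, 22→5, 25→6, 20→4, 29→7, 2→2, 14→4, 0→2, 15→5, 34→8.
So the longest non-decreasing subsequence has length 8, e.g. 5, 17, 19, 22, 22, 25, 29, 34.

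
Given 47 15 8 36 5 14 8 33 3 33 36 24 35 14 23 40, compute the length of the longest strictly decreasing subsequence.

5

Let dp[i] be the longest decreasing subsequence ending at position i. Then dp = [1, 2, 3, 2, 4, 3, 4, 3, 5, 3, 2, 4, 3, 5, 5, 2].
The maximum is 5; one witness is 47, 15, 8, 5, 3 at positions 1,2,3,5,9.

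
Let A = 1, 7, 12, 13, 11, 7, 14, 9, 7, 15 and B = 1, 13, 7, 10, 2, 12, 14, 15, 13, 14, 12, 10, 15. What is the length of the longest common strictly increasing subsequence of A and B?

6

For each value that appears in both, track the longest common increasing run ending there.
The best achievable length is 6; one witness is 1, 7, 12, 13, 14, 15 (A-positions 1,2,3,4,7,10, B-positions 1,3,6,9,10,13).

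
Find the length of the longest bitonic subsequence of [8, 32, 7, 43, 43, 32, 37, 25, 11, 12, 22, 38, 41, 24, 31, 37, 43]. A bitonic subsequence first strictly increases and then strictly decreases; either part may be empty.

8

Let inc[i] be the LIS ending at i and dec[i] the longest strictly decreasing subsequence starting at i. inc = [1, 2, 1, 3, 3, 2, 3, 2, 2, 3, 4, 5, 6, 5, 6, 7, 8], dec = [2, 3, 1, 4, 4, 3, 3, 2, 1, 1, 1, 2, 2, 1, 1, 1, 1].
max_i inc[i]+dec[i]−1 = 8, with one witness 8, 11, 12, 22, 24, 31, 37, 43.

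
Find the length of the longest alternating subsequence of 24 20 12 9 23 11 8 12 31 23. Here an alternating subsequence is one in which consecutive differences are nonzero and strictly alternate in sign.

6

Track the best alternating length ending on an up-step vs a down-step at each position: up/down = 1/1, 1/2, 1/2, 1/2, 3/2, 3/4, 1/4, 5/4, 5/1, 5/6.
The maximum over both is 6; one such subsequence is 24, 20, 23, 11, 31, 23.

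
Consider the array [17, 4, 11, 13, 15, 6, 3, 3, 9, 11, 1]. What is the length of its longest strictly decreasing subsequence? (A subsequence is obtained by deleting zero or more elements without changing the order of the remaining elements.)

Scanning left to right, the best length ending at each element is: 17→1, 4→2, 11→2, 13→2, 15→2, 6→3, 3→4, 3→4, 9→3, 11→3, 1→5.
So the longest decreasing subsequence has length 5, e.g. 17, 11, 6, 3, 1.

5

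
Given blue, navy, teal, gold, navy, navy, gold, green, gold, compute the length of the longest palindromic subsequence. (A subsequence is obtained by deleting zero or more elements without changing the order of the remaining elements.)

4

One longest palindromic subsequence is gold navy navy gold (positions 4,5,6,9); it reads the same forward and backward, and the interval DP gives dp[1][9] = 4.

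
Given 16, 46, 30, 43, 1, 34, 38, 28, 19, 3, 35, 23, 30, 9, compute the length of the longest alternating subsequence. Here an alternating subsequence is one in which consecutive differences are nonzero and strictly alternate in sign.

11

Track the best alternating length ending on an up-step vs a down-step at each position: up/down = 1/1, 2/1, 2/3, 4/3, 1/5, 6/5, 6/5, 6/7, 6/7, 6/7, 8/7, 8/9, 10/9, 8/11.
The maximum over both is 11; one such subsequence is 16, 46, 30, 43, 1, 34, 28, 35, 23, 30, 9.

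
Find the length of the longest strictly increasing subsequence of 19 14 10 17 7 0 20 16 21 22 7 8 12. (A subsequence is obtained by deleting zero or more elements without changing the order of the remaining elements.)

Let dp[i] be the longest increasing subsequence ending at position i. Then dp = [1, 1, 1, 2, 1, 1, 3, 2, 4, 5, 2, 3, 4].
The maximum is 5; one witness is 14, 17, 20, 21, 22 at positions 2,4,7,9,10.

5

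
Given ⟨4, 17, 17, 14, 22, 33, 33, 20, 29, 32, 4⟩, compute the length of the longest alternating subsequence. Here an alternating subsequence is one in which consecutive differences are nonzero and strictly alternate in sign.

7

Track the best alternating length ending on an up-step vs a down-step at each position: up/down = 1/1, 2/1, 2/1, 2/3, 4/1, 4/1, 4/1, 4/5, 6/5, 6/5, 1/7.
The maximum over both is 7; one such subsequence is 4, 17, 14, 22, 20, 29, 4.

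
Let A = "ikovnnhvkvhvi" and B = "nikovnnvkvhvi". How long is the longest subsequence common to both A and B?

12

Backtracking the LCS table gives one alignment: i (A1,B2) → k (A2,B3) → o (A3,B4) → v (A4,B5) → n (A5,B6) → n (A6,B7) → v (A8,B8) → k (A9,B9) → v (A10,B10) → h (A11,B11) → v (A12,B12) → i (A13,B13).
So the longest common subsequence has length 12.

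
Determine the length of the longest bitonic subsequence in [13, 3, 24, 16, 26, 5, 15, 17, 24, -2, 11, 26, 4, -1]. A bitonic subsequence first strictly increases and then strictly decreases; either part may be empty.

One longest bitonic subsequence is 3, 5, 15, 17, 24, 11, 4, -1 (positions 2,6,7,8,9,11,13,14): it rises to 24 then falls. Length 8 is optimal.

8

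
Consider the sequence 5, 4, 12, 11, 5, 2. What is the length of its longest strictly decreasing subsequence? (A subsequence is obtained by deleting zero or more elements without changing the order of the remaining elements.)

One longest decreasing subsequence is 12, 11, 5, 2 (positions 3,4,5,6), of length 4; no longer one exists.

4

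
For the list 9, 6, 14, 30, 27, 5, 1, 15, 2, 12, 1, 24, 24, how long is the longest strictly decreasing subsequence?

5

Scanning left to right, the best length ending at each element is: 9→1, 6→2, 14→1, 30→1, 27→2, 5→3, 1→4, 15→3, 2→4, 12→4, 1→5, 24→3, 24→3.
So the longest decreasing subsequence has length 5, e.g. 9, 6, 5, 2, 1.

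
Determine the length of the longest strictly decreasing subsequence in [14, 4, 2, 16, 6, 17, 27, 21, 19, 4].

4

One longest decreasing subsequence is 27, 21, 19, 4 (positions 7,8,9,10), of length 4; no longer one exists.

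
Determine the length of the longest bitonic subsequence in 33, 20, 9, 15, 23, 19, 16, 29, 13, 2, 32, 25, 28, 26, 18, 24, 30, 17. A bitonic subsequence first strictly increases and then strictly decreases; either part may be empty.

One longest bitonic subsequence is 9, 15, 23, 29, 32, 28, 26, 24, 17 (positions 3,4,5,8,11,13,14,16,18): it rises to 32 then falls. Length 9 is optimal.

9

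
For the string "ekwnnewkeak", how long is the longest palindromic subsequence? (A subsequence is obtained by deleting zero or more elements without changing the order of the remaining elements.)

8

One longest palindromic subsequence is ekwnnwke (positions 1,2,3,4,5,7,8,9); it reads the same forward and backward, and the interval DP gives dp[1][11] = 8.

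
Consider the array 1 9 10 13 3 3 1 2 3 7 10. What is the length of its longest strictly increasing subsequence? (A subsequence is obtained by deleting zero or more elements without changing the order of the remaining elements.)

Let dp[i] be the longest increasing subsequence ending at position i. Then dp = [1, 2, 3, 4, 2, 2, 1, 2, 3, 4, 5].
The maximum is 5; one witness is 1, 2, 3, 7, 10 at positions 1,8,9,10,11.

5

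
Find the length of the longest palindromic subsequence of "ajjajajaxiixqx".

7

One longest palindromic subsequence is ajajaja (positions 1,2,4,5,6,7,8); it reads the same forward and backward, and the interval DP gives dp[1][14] = 7.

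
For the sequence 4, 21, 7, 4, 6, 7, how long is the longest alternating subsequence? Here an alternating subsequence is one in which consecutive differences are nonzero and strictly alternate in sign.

4

Track the best alternating length ending on an up-step vs a down-step at each position: up/down = 1/1, 2/1, 2/3, 1/3, 4/3, 4/3.
The maximum over both is 4; one such subsequence is 4, 21, 4, 6.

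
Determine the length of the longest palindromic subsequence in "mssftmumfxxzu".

5

One longest palindromic subsequence is fmumf (positions 4,6,7,8,9); it reads the same forward and backward, and the interval DP gives dp[1][13] = 5.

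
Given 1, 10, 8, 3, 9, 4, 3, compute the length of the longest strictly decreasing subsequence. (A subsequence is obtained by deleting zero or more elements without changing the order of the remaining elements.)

4

One longest decreasing subsequence is 10, 8, 4, 3 (positions 2,3,6,7), of length 4; no longer one exists.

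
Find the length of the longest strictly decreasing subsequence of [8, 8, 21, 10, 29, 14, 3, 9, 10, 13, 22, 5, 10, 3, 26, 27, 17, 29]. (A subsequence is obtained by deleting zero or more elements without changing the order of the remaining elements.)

5

Let dp[i] be the longest decreasing subsequence ending at position i. Then dp = [1, 1, 1, 2, 1, 2, 3, 3, 3, 3, 2, 4, 4, 5, 2, 2, 3, 1].
The maximum is 5; one witness is 21, 10, 9, 5, 3 at positions 3,4,8,12,14.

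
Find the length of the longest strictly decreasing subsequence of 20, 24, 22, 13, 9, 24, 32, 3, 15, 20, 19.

5

Scanning left to right, the best length ending at each element is: 20→1, 24→1, 22→2, 13→3, 9→4, 24→1, 32→1, 3→5, 15→3, 20→3, 19→4.
So the longest decreasing subsequence has length 5, e.g. 24, 22, 13, 9, 3.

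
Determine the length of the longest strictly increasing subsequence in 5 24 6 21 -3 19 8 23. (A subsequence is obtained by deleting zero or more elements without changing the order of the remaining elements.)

One longest increasing subsequence is 5, 6, 21, 23 (positions 1,3,4,8), of length 4; no longer one exists.

4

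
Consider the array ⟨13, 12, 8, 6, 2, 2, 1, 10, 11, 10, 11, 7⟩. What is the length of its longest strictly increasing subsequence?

3

One longest increasing subsequence is 8, 10, 11 (positions 3,8,9), of length 3; no longer one exists.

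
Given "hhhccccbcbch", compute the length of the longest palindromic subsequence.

8

Using dp[i][j] = 2 + dp[i+1][j−1] if the ends match, else max(dp[i+1][j], dp[i][j−1]):
dp[1][12] = 8. A witness is hcccccch at positions 1,4,5,6,7,9,11,12.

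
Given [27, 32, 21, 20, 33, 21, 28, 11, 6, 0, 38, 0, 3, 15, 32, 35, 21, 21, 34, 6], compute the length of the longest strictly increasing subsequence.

5

Scanning left to right, the best length ending at each element is: 27→1, 32→2, 21→1, 20→1, 33→3, 21→2, 28→3, 11→1, 6→1, 0→1, 38→4, 0→1, 3→2, 15→3, 32→4, 35→5, 21→4, 21→4, 34→5, 6→3.
So the longest increasing subsequence has length 5, e.g. 20, 21, 28, 32, 35.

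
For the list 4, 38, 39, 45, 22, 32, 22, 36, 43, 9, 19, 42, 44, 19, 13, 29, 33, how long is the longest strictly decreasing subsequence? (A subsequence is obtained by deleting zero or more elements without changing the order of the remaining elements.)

One longest decreasing subsequence is 38, 32, 22, 19, 13 (positions 2,6,7,11,15), of length 5; no longer one exists.

5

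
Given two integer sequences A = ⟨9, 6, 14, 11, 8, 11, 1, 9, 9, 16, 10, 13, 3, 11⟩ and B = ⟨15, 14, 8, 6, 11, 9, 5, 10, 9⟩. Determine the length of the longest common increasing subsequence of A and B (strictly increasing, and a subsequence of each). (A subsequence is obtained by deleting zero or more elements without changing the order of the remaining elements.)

3

A longest common strictly increasing subsequence is 8, 9, 10 (length 3); it appears in order in both A and B, and no longer such subsequence exists.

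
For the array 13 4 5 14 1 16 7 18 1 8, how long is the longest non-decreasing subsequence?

5

One longest non-decreasing subsequence is 4, 5, 14, 16, 18 (positions 2,3,4,6,8), of length 5; no longer one exists.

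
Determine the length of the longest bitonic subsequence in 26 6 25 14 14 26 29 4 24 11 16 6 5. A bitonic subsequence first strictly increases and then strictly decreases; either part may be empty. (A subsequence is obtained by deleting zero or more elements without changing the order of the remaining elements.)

One longest bitonic subsequence is 6, 25, 26, 29, 24, 16, 6, 5 (positions 2,3,6,7,9,11,12,13): it rises to 29 then falls. Length 8 is optimal.

8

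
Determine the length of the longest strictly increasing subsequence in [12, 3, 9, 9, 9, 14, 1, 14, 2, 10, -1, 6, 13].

4

Let dp[i] be the longest increasing subsequence ending at position i. Then dp = [1, 1, 2, 2, 2, 3, 1, 3, 2, 3, 1, 3, 4].
The maximum is 4; one witness is 3, 9, 10, 13 at positions 2,3,10,13.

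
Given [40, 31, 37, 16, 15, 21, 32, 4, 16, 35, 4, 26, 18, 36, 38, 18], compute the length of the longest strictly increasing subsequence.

Scanning left to right, the best length ending at each element is: 40→1, 31→1, 37→2, 16→1, 15→1, 21→2, 32→3, 4→1, 16→2, 35→4, 4→1, 26→3, 18→3, 36→5, 38→6, 18→3.
So the longest increasing subsequence has length 6, e.g. 16, 21, 32, 35, 36, 38.

6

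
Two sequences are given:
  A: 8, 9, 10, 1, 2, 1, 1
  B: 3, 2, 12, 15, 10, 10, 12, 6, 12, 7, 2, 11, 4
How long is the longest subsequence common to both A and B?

2

A longest common subsequence is 10, 2 (length 2); the LCS DP confirms no longer common subsequence exists.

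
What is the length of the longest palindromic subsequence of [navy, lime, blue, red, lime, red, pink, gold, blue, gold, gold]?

One longest palindromic subsequence is blue red lime red blue (positions 3,4,5,6,9); it reads the same forward and backward, and the interval DP gives dp[1][11] = 5.

5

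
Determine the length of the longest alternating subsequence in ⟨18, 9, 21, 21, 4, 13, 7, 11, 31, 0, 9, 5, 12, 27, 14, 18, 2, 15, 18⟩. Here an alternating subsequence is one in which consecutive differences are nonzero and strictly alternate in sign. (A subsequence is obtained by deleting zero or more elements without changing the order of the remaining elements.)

15

Track the best alternating length ending on an up-step vs a down-step at each position: up/down = 1/1, 1/2, 3/1, 3/1, 1/4, 5/4, 5/6, 7/6, 7/1, 1/8, 9/8, 9/10, 11/8, 11/8, 11/12, 13/12, 9/14, 15/14, 15/12.
The maximum over both is 15; one such subsequence is 18, 9, 21, 4, 13, 7, 11, 0, 9, 5, 27, 14, 18, 2, 15.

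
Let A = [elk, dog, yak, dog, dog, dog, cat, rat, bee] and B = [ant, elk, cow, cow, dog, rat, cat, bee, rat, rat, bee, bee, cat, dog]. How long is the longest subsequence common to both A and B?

A longest common subsequence is elk, dog, cat, rat, bee (length 5); the LCS DP confirms no longer common subsequence exists.

5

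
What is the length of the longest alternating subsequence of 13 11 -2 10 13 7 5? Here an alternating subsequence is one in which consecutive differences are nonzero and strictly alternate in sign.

A longest alternating subsequence is 13, -2, 10, 7 (positions 1,3,4,6); its 3 consecutive differences strictly alternate in sign, and length 4 is optimal.

4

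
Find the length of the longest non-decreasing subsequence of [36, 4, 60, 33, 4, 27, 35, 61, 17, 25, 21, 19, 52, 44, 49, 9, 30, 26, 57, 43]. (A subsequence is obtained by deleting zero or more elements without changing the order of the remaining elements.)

Let dp[i] be the longest non-decreasing subsequence ending at position i. Then dp = [1, 1, 2, 2, 2, 3, 4, 5, 3, 4, 4, 4, 5, 5, 6, 3, 5, 5, 7, 6].
The maximum is 7; one witness is 4, 4, 27, 35, 44, 49, 57 at positions 2,5,6,7,14,15,19.

7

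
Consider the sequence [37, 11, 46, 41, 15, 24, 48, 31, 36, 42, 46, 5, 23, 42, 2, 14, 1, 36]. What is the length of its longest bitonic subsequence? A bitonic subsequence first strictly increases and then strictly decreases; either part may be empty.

Let inc[i] be the LIS ending at i and dec[i] the longest strictly decreasing subsequence starting at i. inc = [1, 1, 2, 2, 2, 3, 4, 4, 5, 6, 7, 1, 3, 6, 1, 2, 1, 5], dec = [5, 4, 6, 5, 4, 4, 5, 4, 4, 4, 4, 3, 3, 3, 2, 2, 1, 1].
max_i inc[i]+dec[i]−1 = 10, with one witness 11, 15, 24, 31, 36, 42, 46, 42, 14, 1.

10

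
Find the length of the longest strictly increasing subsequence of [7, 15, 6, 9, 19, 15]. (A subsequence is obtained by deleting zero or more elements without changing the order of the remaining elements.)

Let dp[i] be the longest increasing subsequence ending at position i. Then dp = [1, 2, 1, 2, 3, 3].
The maximum is 3; one witness is 7, 15, 19 at positions 1,2,5.

3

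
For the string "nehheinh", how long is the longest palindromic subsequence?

6

One longest palindromic subsequence is nehhen (positions 1,2,3,4,5,7); it reads the same forward and backward, and the interval DP gives dp[1][8] = 6.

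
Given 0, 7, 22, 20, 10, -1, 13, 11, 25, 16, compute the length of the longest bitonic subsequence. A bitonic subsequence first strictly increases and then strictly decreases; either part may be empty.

One longest bitonic subsequence is 0, 7, 22, 20, 13, 11 (positions 1,2,3,4,7,8): it rises to 22 then falls. Length 6 is optimal.

6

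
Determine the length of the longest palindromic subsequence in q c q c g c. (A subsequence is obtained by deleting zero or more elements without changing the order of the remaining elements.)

3

One longest palindromic subsequence is cgc (positions 2,5,6); it reads the same forward and backward, and the interval DP gives dp[1][6] = 3.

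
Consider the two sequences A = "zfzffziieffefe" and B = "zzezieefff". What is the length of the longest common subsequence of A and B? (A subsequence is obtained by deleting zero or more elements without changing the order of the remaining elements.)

A longest common subsequence is zzziefff (length 8); the LCS DP confirms no longer common subsequence exists.

8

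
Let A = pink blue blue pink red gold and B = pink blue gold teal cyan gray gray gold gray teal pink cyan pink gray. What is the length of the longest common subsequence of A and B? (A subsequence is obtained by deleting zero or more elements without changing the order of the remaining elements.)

Backtracking the LCS table gives one alignment: pink (A1,B1) → blue (A2,B2) → pink (A4,B13).
So the longest common subsequence has length 3.

3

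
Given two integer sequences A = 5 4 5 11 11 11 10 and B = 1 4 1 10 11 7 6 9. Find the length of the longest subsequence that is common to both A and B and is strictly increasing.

A longest common strictly increasing subsequence is 4, 10 (length 2); it appears in order in both A and B, and no longer such subsequence exists.

2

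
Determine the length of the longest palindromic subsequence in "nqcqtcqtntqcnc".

9

One longest palindromic subsequence is ccqtntqcc (positions 3,6,7,8,9,10,11,12,14); it reads the same forward and backward, and the interval DP gives dp[1][14] = 9.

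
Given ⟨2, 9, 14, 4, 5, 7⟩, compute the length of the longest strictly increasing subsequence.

One longest increasing subsequence is 2, 4, 5, 7 (positions 1,4,5,6), of length 4; no longer one exists.

4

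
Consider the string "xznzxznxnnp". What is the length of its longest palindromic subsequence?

One longest palindromic subsequence is xnzxznx (positions 1,3,4,5,6,7,8); it reads the same forward and backward, and the interval DP gives dp[1][11] = 7.

7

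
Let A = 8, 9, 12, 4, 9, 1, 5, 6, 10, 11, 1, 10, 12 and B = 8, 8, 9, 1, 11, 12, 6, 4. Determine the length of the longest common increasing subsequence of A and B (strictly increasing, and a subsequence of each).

4

A longest common strictly increasing subsequence is 8, 9, 11, 12 (length 4); it appears in order in both A and B, and no longer such subsequence exists.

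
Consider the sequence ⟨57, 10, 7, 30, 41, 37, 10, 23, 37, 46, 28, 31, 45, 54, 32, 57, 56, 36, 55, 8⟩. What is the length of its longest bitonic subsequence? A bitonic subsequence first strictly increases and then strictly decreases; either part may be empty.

11

One longest bitonic subsequence is 7, 10, 23, 28, 31, 45, 54, 57, 56, 55, 8 (positions 3,7,8,11,12,13,14,16,17,19,20): it rises to 57 then falls. Length 11 is optimal.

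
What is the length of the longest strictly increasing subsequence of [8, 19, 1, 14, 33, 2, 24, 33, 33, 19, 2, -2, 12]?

4

One longest increasing subsequence is 8, 19, 24, 33 (positions 1,2,7,8), of length 4; no longer one exists.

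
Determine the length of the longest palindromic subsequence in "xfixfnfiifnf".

8

One longest palindromic subsequence is fnfiifnf (positions 2,6,7,8,9,10,11,12); it reads the same forward and backward, and the interval DP gives dp[1][12] = 8.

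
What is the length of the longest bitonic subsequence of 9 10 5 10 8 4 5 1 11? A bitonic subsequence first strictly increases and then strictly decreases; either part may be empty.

5

One longest bitonic subsequence is 9, 10, 8, 5, 1 (positions 1,2,5,7,8): it rises to 10 then falls. Length 5 is optimal.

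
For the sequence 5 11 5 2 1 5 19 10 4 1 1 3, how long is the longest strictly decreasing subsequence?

Let dp[i] be the longest decreasing subsequence ending at position i. Then dp = [1, 1, 2, 3, 4, 2, 1, 2, 3, 4, 4, 4].
The maximum is 4; one witness is 11, 5, 2, 1 at positions 2,3,4,5.

4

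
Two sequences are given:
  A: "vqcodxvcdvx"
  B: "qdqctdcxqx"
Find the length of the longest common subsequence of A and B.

5

A longest common subsequence is qcdxx (length 5); the LCS DP confirms no longer common subsequence exists.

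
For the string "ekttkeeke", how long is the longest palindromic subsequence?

6

Using dp[i][j] = 2 + dp[i+1][j−1] if the ends match, else max(dp[i+1][j], dp[i][j−1]):
dp[1][9] = 6. A witness is ekeeke at positions 1,2,6,7,8,9.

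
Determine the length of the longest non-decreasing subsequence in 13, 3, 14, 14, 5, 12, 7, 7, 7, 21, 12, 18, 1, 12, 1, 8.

One longest non-decreasing subsequence is 3, 5, 7, 7, 7, 12, 18 (positions 2,5,7,8,9,11,12), of length 7; no longer one exists.

7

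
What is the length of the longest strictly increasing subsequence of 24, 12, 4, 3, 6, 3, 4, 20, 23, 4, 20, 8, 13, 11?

Scanning left to right, the best length ending at each element is: 24→1, 12→1, 4→1, 3→1, 6→2, 3→1, 4→2, 20→3, 23→4, 4→2, 20→3, 8→3, 13→4, 11→4.
So the longest increasing subsequence has length 4, e.g. 4, 6, 20, 23.

4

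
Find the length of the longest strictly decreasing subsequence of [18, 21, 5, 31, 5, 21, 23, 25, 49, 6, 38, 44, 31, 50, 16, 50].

Let dp[i] be the longest decreasing subsequence ending at position i. Then dp = [1, 1, 2, 1, 2, 2, 2, 2, 1, 3, 2, 2, 3, 1, 4, 1].
The maximum is 4; one witness is 49, 38, 31, 16 at positions 9,11,13,15.

4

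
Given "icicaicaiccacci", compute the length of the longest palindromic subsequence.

One longest palindromic subsequence is iccacccacci (positions 1,2,4,5,7,10,11,12,13,14,15); it reads the same forward and backward, and the interval DP gives dp[1][15] = 11.

11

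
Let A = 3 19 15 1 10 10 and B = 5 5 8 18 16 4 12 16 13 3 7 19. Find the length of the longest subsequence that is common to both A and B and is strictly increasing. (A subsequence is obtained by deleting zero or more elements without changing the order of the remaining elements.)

2

For each value that appears in both, track the longest common increasing run ending there.
The best achievable length is 2; one witness is 3, 19 (A-positions 1,2, B-positions 10,12).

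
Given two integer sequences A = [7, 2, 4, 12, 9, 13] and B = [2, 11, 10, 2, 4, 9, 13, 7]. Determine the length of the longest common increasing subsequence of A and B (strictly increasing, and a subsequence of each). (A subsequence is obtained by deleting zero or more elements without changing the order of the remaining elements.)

A longest common strictly increasing subsequence is 2, 4, 9, 13 (length 4); it appears in order in both A and B, and no longer such subsequence exists.

4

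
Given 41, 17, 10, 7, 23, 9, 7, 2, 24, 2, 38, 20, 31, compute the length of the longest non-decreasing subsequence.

Let dp[i] be the longest non-decreasing subsequence ending at position i. Then dp = [1, 1, 1, 1, 2, 2, 2, 1, 3, 2, 4, 3, 4].
The maximum is 4; one witness is 17, 23, 24, 38 at positions 2,5,9,11.

4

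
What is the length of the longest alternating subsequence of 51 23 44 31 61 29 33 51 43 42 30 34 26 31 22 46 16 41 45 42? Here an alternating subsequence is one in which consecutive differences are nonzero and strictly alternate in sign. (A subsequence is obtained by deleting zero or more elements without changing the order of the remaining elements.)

16

Track the best alternating length ending on an up-step vs a down-step at each position: up/down = 1/1, 1/2, 3/2, 3/4, 5/1, 3/6, 7/6, 7/6, 7/8, 7/8, 7/8, 9/8, 3/10, 11/10, 1/12, 13/8, 1/14, 15/14, 15/14, 15/16.
The maximum over both is 16; one such subsequence is 51, 23, 44, 31, 61, 29, 33, 30, 34, 26, 31, 22, 46, 16, 45, 42.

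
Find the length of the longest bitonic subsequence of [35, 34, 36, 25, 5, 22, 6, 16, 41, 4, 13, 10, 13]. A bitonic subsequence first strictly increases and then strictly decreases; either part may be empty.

7

Let inc[i] be the LIS ending at i and dec[i] the longest strictly decreasing subsequence starting at i. inc = [1, 1, 2, 1, 1, 2, 2, 3, 4, 1, 3, 3, 4], dec = [7, 6, 6, 5, 2, 4, 2, 3, 3, 1, 2, 1, 1].
max_i inc[i]+dec[i]−1 = 7, with one witness 35, 34, 25, 22, 16, 13, 10.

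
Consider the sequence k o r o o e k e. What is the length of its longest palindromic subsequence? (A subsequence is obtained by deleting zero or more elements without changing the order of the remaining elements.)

5

One longest palindromic subsequence is koook (positions 1,2,4,5,7); it reads the same forward and backward, and the interval DP gives dp[1][8] = 5.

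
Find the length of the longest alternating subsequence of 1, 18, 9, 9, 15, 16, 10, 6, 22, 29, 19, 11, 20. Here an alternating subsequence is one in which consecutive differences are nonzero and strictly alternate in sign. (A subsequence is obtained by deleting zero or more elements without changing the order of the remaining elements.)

8

A longest alternating subsequence is 1, 18, 9, 15, 10, 22, 19, 20 (positions 1,2,3,5,7,9,11,13); its 7 consecutive differences strictly alternate in sign, and length 8 is optimal.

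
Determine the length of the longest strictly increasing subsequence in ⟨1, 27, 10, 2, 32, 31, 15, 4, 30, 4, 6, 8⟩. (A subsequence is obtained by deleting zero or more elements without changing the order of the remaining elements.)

Scanning left to right, the best length ending at each element is: 1→1, 27→2, 10→2, 2→2, 32→3, 31→3, 15→3, 4→3, 30→4, 4→3, 6→4, 8→5.
So the longest increasing subsequence has length 5, e.g. 1, 2, 4, 6, 8.

5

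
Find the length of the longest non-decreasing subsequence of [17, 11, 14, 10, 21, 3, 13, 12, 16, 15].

3

One longest non-decreasing subsequence is 11, 14, 21 (positions 2,3,5), of length 3; no longer one exists.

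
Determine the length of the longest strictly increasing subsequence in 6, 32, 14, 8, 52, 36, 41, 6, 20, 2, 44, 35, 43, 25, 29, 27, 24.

Let dp[i] be the longest increasing subsequence ending at position i. Then dp = [1, 2, 2, 2, 3, 3, 4, 1, 3, 1, 5, 4, 5, 4, 5, 5, 4].
The maximum is 5; one witness is 6, 32, 36, 41, 44 at positions 1,2,6,7,11.

5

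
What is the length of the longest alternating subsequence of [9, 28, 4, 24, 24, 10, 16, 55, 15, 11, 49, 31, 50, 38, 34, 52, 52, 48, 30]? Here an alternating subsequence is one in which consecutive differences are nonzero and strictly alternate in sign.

13

Track the best alternating length ending on an up-step vs a down-step at each position: up/down = 1/1, 2/1, 1/3, 4/3, 4/3, 4/5, 6/5, 6/1, 6/7, 6/7, 8/7, 8/9, 10/7, 10/11, 10/11, 12/7, 12/7, 12/13, 8/13.
The maximum over both is 13; one such subsequence is 9, 28, 4, 24, 10, 16, 15, 49, 31, 50, 38, 52, 48.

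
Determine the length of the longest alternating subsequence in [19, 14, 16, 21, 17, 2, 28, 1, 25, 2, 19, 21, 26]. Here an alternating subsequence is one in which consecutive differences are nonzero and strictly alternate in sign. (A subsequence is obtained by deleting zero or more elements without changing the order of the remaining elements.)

9

Track the best alternating length ending on an up-step vs a down-step at each position: up/down = 1/1, 1/2, 3/2, 3/1, 3/4, 1/4, 5/1, 1/6, 7/6, 7/8, 9/8, 9/8, 9/6.
The maximum over both is 9; one such subsequence is 19, 14, 21, 17, 28, 1, 25, 2, 19.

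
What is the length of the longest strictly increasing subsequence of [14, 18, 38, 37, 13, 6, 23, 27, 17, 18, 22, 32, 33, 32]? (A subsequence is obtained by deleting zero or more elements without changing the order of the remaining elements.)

6

One longest increasing subsequence is 14, 18, 23, 27, 32, 33 (positions 1,2,7,8,12,13), of length 6; no longer one exists.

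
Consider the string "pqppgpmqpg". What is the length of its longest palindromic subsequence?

7

One longest palindromic subsequence is pqpgpqp (positions 1,2,4,5,6,8,9); it reads the same forward and backward, and the interval DP gives dp[1][10] = 7.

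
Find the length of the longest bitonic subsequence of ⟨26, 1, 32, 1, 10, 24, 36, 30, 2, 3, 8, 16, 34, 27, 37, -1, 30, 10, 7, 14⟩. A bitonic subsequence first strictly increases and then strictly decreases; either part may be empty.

10

Let inc[i] be the LIS ending at i and dec[i] the longest strictly decreasing subsequence starting at i. inc = [1, 1, 2, 1, 2, 3, 4, 4, 2, 3, 4, 5, 6, 6, 7, 1, 7, 5, 4, 6], dec = [5, 2, 5, 2, 3, 4, 5, 4, 2, 2, 2, 3, 4, 3, 4, 1, 3, 2, 1, 1].
max_i inc[i]+dec[i]−1 = 10, with one witness 1, 2, 3, 8, 16, 34, 37, 30, 10, 7.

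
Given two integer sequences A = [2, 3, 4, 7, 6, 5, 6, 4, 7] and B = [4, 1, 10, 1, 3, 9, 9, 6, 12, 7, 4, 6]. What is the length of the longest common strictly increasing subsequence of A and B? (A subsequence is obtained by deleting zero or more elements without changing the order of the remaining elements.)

For each value that appears in both, track the longest common increasing run ending there.
The best achievable length is 3; one witness is 4, 6, 7 (A-positions 3,5,9, B-positions 1,8,10).

3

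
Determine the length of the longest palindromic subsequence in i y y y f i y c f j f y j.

5

One longest palindromic subsequence is yfjfy (positions 7,9,10,11,12); it reads the same forward and backward, and the interval DP gives dp[1][13] = 5.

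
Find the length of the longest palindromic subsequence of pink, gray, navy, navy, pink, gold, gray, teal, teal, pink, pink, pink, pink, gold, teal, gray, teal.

Using dp[i][j] = 2 + dp[i+1][j−1] if the ends match, else max(dp[i+1][j], dp[i][j−1]):
dp[1][17] = 8. A witness is teal teal pink pink pink pink teal teal at positions 8,9,10,11,12,13,15,17.

8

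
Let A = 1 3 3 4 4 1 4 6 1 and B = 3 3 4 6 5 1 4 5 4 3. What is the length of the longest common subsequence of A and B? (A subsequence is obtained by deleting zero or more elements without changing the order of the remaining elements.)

Backtracking the LCS table gives one alignment: 3 (A2,B1) → 3 (A3,B2) → 4 (A4,B3) → 4 (A5,B7) → 4 (A7,B9).
So the longest common subsequence has length 5.

5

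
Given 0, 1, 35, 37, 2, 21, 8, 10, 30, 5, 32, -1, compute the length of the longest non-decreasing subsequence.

One longest non-decreasing subsequence is 0, 1, 2, 8, 10, 30, 32 (positions 1,2,5,7,8,9,11), of length 7; no longer one exists.

7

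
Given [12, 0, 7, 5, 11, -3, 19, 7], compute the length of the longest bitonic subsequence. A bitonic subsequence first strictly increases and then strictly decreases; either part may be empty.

5

Let inc[i] be the LIS ending at i and dec[i] the longest strictly decreasing subsequence starting at i. inc = [1, 1, 2, 2, 3, 1, 4, 3], dec = [4, 2, 3, 2, 2, 1, 2, 1].
max_i inc[i]+dec[i]−1 = 5, with one witness 0, 7, 11, 19, 7.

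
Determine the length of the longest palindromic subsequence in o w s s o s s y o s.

7

One longest palindromic subsequence is ossosso (positions 1,3,4,5,6,7,9); it reads the same forward and backward, and the interval DP gives dp[1][10] = 7.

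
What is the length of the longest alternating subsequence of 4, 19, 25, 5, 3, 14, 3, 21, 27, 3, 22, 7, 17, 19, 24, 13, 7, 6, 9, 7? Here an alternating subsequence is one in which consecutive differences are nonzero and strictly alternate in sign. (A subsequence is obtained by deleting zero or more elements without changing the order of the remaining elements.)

Track the best alternating length ending on an up-step vs a down-step at each position: up/down = 1/1, 2/1, 2/1, 2/3, 1/3, 4/3, 1/5, 6/3, 6/1, 1/7, 8/7, 8/9, 10/9, 10/9, 10/7, 10/11, 8/11, 8/11, 12/11, 12/13.
The maximum over both is 13; one such subsequence is 4, 19, 5, 14, 3, 21, 3, 22, 7, 17, 7, 9, 7.

13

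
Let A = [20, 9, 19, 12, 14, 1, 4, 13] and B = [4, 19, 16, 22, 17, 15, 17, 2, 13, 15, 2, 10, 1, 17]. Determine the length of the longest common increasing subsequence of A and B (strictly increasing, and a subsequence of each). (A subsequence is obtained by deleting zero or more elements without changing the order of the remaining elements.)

For each value that appears in both, track the longest common increasing run ending there.
The best achievable length is 2; one witness is 4, 13 (A-positions 7,8, B-positions 1,9).

2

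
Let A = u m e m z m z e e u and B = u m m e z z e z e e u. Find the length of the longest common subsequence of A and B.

8

A longest common subsequence is umezzeeu (length 8); the LCS DP confirms no longer common subsequence exists.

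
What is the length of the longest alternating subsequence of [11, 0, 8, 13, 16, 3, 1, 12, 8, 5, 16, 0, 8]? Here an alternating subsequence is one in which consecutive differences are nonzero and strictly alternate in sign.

Track the best alternating length ending on an up-step vs a down-step at each position: up/down = 1/1, 1/2, 3/2, 3/1, 3/1, 3/4, 3/4, 5/4, 5/6, 5/6, 7/1, 1/8, 9/8.
The maximum over both is 9; one such subsequence is 11, 0, 8, 3, 12, 8, 16, 0, 8.

9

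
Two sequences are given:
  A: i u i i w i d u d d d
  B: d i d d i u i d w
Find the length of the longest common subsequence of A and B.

4

A longest common subsequence is iuiw (length 4); the LCS DP confirms no longer common subsequence exists.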